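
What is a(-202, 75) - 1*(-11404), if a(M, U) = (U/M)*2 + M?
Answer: 1131327/101 ≈ 11201.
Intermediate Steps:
a(M, U) = M + 2*U/M (a(M, U) = 2*U/M + M = M + 2*U/M)
a(-202, 75) - 1*(-11404) = (-202 + 2*75/(-202)) - 1*(-11404) = (-202 + 2*75*(-1/202)) + 11404 = (-202 - 75/101) + 11404 = -20477/101 + 11404 = 1131327/101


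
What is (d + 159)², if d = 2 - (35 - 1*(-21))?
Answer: 11025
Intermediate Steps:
d = -54 (d = 2 - (35 + 21) = 2 - 1*56 = 2 - 56 = -54)
(d + 159)² = (-54 + 159)² = 105² = 11025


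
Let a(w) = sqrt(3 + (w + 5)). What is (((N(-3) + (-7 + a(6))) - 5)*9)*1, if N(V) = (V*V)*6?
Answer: 378 + 9*sqrt(14) ≈ 411.67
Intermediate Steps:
a(w) = sqrt(8 + w) (a(w) = sqrt(3 + (5 + w)) = sqrt(8 + w))
N(V) = 6*V**2 (N(V) = V**2*6 = 6*V**2)
(((N(-3) + (-7 + a(6))) - 5)*9)*1 = (((6*(-3)**2 + (-7 + sqrt(8 + 6))) - 5)*9)*1 = (((6*9 + (-7 + sqrt(14))) - 5)*9)*1 = (((54 + (-7 + sqrt(14))) - 5)*9)*1 = (((47 + sqrt(14)) - 5)*9)*1 = ((42 + sqrt(14))*9)*1 = (378 + 9*sqrt(14))*1 = 378 + 9*sqrt(14)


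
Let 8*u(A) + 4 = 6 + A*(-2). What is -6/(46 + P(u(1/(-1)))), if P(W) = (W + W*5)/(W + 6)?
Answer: -39/302 ≈ -0.12914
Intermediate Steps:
u(A) = ¼ - A/4 (u(A) = -½ + (6 + A*(-2))/8 = -½ + (6 - 2*A)/8 = -½ + (¾ - A/4) = ¼ - A/4)
P(W) = 6*W/(6 + W) (P(W) = (W + 5*W)/(6 + W) = (6*W)/(6 + W) = 6*W/(6 + W))
-6/(46 + P(u(1/(-1)))) = -6/(46 + 6*(¼ - 1/(4*(-1)))/(6 + (¼ - 1/(4*(-1))))) = -6/(46 + 6*(¼ - (-1)/4)/(6 + (¼ - (-1)/4))) = -6/(46 + 6*(¼ - ¼*(-1))/(6 + (¼ - ¼*(-1)))) = -6/(46 + 6*(¼ + ¼)/(6 + (¼ + ¼))) = -6/(46 + 6*(½)/(6 + ½)) = -6/(46 + 6*(½)/(13/2)) = -6/(46 + 6*(½)*(2/13)) = -6/(46 + 6/13) = -6/604/13 = -6*13/604 = -39/302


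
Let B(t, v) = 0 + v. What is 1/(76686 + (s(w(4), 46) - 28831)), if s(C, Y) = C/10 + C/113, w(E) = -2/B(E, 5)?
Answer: 2825/135190252 ≈ 2.0896e-5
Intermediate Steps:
B(t, v) = v
w(E) = -2/5
s(C, Y) = 123*C/1130 (s(C, Y) = C*(1/10) + C*(1/113) = C/10 + C/113 = 123*C/1130)
1/(76686 + (s(w(4), 46) - 28831)) = 1/(76686 + ((123/1130)*(-2/5) - 28831)) = 1/(76686 + (-123/2825 - 28831)) = 1/(76686 - 81447698/2825) = 1/(135190252/2825) = 2825/135190252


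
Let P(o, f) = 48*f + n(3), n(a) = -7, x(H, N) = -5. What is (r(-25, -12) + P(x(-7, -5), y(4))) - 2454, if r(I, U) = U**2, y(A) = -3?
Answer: -2461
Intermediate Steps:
P(o, f) = -7 + 48*f (P(o, f) = 48*f - 7 = -7 + 48*f)
(r(-25, -12) + P(x(-7, -5), y(4))) - 2454 = ((-12)**2 + (-7 + 48*(-3))) - 2454 = (144 + (-7 - 144)) - 2454 = (144 - 151) - 2454 = -7 - 2454 = -2461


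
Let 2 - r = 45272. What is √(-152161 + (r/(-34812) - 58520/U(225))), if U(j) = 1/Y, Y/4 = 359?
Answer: I*√314888900605626/1934 ≈ 9175.3*I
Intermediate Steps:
Y = 1436 (Y = 4*359 = 1436)
r = -45270 (r = 2 - 1*45272 = 2 - 45272 = -45270)
U(j) = 1/1436
√(-152161 + (r/(-34812) - 58520/U(225))) = √(-152161 + (-45270/(-34812) - 58520/1/1436)) = √(-152161 + (-45270*(-1/34812) - 58520*1436)) = √(-152161 + (2515/1934 - 84034720)) = √(-152161 - 162523145965/1934) = √(-162817425339/1934) = I*√314888900605626/1934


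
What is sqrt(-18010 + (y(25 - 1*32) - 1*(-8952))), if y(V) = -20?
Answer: I*sqrt(9078) ≈ 95.279*I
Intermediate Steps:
sqrt(-18010 + (y(25 - 1*32) - 1*(-8952))) = sqrt(-18010 + (-20 - 1*(-8952))) = sqrt(-18010 + (-20 + 8952)) = sqrt(-18010 + 8932) = sqrt(-9078) = I*sqrt(9078)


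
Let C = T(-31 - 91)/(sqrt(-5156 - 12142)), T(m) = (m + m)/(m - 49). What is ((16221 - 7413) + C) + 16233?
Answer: 25041 - 122*I*sqrt(2)/15903 ≈ 25041.0 - 0.010849*I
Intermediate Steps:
T(m) = 2*m/(-49 + m) (T(m) = (2*m)/(-49 + m) = 2*m/(-49 + m))
C = -122*I*sqrt(2)/15903 (C = (2*(-31 - 91)/(-49 + (-31 - 91)))/(sqrt(-5156 - 12142)) = (2*(-122)/(-49 - 122))/(sqrt(-17298)) = (2*(-122)/(-171))/((93*I*sqrt(2))) = (2*(-122)*(-1/171))*(-I*sqrt(2)/186) = 244*(-I*sqrt(2)/186)/171 = -122*I*sqrt(2)/15903 ≈ -0.010849*I)
((16221 - 7413) + C) + 16233 = ((16221 - 7413) - 122*I*sqrt(2)/15903) + 16233 = (8808 - 122*I*sqrt(2)/15903) + 16233 = 25041 - 122*I*sqrt(2)/15903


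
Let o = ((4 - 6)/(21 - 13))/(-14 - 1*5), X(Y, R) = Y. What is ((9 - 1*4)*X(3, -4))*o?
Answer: 15/76 ≈ 0.19737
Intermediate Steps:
o = 1/76 (o = (-2/8)/(-14 - 5) = -2*⅛/(-19) = -¼*(-1/19) = 1/76 ≈ 0.013158)
((9 - 1*4)*X(3, -4))*o = ((9 - 1*4)*3)*(1/76) = ((9 - 4)*3)*(1/76) = (5*3)*(1/76) = 15*(1/76) = 15/76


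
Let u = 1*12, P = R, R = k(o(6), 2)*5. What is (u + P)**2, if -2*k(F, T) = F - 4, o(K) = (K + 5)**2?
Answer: 314721/4 ≈ 78680.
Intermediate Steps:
o(K) = (5 + K)**2
k(F, T) = 2 - F/2 (k(F, T) = -(F - 4)/2 = -(-4 + F)/2 = 2 - F/2)
R = -585/2 (R = (2 - (5 + 6)**2/2)*5 = (2 - 1/2*11**2)*5 = (2 - 1/2*121)*5 = (2 - 121/2)*5 = -117/2*5 = -585/2 ≈ -292.50)
P = -585/2 ≈ -292.50
u = 12
(u + P)**2 = (12 - 585/2)**2 = (-561/2)**2 = 314721/4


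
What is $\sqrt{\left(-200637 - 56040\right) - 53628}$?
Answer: $i \sqrt{310305} \approx 557.05 i$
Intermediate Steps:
$\sqrt{\left(-200637 - 56040\right) - 53628} = \sqrt{-256677 - 53628} = \sqrt{-310305} = i \sqrt{310305}$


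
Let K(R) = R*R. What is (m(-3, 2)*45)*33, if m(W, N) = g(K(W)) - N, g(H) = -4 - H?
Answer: -22275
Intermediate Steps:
K(R) = R**2
m(W, N) = -4 - N - W**2 (m(W, N) = (-4 - W**2) - N = -4 - N - W**2)
(m(-3, 2)*45)*33 = ((-4 - 1*2 - 1*(-3)**2)*45)*33 = ((-4 - 2 - 1*9)*45)*33 = ((-4 - 2 - 9)*45)*33 = -15*45*33 = -675*33 = -22275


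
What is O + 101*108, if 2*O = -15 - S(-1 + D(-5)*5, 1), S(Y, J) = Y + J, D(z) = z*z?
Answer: 10838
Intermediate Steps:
D(z) = z²
S(Y, J) = J + Y
O = -70 (O = (-15 - (1 + (-1 + (-5)²*5)))/2 = (-15 - (1 + (-1 + 25*5)))/2 = (-15 - (1 + (-1 + 125)))/2 = (-15 - (1 + 124))/2 = (-15 - 1*125)/2 = (-15 - 125)/2 = (½)*(-140) = -70)
O + 101*108 = -70 + 101*108 = -70 + 10908 = 10838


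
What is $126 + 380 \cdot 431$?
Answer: $163906$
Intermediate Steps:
$126 + 380 \cdot 431 = 126 + 163780 = 163906$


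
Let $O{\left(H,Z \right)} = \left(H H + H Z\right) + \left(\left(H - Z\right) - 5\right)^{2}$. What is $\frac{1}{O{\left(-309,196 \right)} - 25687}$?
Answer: $\frac{1}{269330} \approx 3.7129 \cdot 10^{-6}$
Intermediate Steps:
$O{\left(H,Z \right)} = H^{2} + \left(-5 + H - Z\right)^{2} + H Z$ ($O{\left(H,Z \right)} = \left(H^{2} + H Z\right) + \left(-5 + H - Z\right)^{2} = H^{2} + \left(-5 + H - Z\right)^{2} + H Z$)
$\frac{1}{O{\left(-309,196 \right)} - 25687} = \frac{1}{\left(\left(-309\right)^{2} + \left(5 + 196 - -309\right)^{2} - 60564\right) - 25687} = \frac{1}{\left(95481 + \left(5 + 196 + 309\right)^{2} - 60564\right) - 25687} = \frac{1}{\left(95481 + 510^{2} - 60564\right) - 25687} = \frac{1}{\left(95481 + 260100 - 60564\right) - 25687} = \frac{1}{295017 - 25687} = \frac{1}{269330}$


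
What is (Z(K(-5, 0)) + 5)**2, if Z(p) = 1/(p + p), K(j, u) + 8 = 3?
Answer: 2401/100 ≈ 24.010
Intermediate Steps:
K(j, u) = -5 (K(j, u) = -8 + 3 = -5)
Z(p) = 1/(2*p)
(Z(K(-5, 0)) + 5)**2 = ((1/2)/(-5) + 5)**2 = ((1/2)*(-1/5) + 5)**2 = (-1/10 + 5)**2 = (49/10)**2 = 2401/100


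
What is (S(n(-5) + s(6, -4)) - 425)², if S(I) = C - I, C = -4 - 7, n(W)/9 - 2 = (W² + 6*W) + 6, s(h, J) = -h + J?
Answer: 205209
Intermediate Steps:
s(h, J) = J - h
n(W) = 72 + 9*W² + 54*W (n(W) = 18 + 9*((W² + 6*W) + 6) = 18 + 9*(6 + W² + 6*W) = 18 + (54 + 9*W² + 54*W) = 72 + 9*W² + 54*W)
C = -11
S(I) = -11 - I
(S(n(-5) + s(6, -4)) - 425)² = ((-11 - ((72 + 9*(-5)² + 54*(-5)) + (-4 - 1*6))) - 425)² = ((-11 - ((72 + 9*25 - 270) + (-4 - 6))) - 425)² = ((-11 - ((72 + 225 - 270) - 10)) - 425)² = ((-11 - (27 - 10)) - 425)² = ((-11 - 1*17) - 425)² = ((-11 - 17) - 425)² = (-28 - 425)² = (-453)² = 205209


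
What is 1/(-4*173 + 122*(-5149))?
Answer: -1/628870 ≈ -1.5902e-6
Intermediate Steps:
1/(-4*173 + 122*(-5149)) = 1/(-692 - 628178) = 1/(-628870) = -1/628870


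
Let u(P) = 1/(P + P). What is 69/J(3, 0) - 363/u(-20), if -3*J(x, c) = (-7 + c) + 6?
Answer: 14727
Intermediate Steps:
u(P) = 1/(2*P)
J(x, c) = 1/3 - c/3 (J(x, c) = -((-7 + c) + 6)/3 = -(-1 + c)/3 = 1/3 - c/3)
69/J(3, 0) - 363/u(-20) = 69/(1/3 - 1/3*0) - 363/((1/2)/(-20)) = 69/(1/3 + 0) - 363/((1/2)*(-1/20)) = 69/(1/3) - 363/(-1/40) = 69*3 - 363*(-40) = 207 + 14520 = 14727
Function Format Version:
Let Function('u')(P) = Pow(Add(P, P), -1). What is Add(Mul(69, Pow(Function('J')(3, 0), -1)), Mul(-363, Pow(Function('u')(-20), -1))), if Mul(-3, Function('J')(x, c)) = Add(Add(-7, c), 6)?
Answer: 14727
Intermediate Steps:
Function('u')(P) = Mul(Rational(1, 2), Pow(P, -1)) (Function('u')(P) = Pow(Mul(2, P), -1) = Mul(Rational(1, 2), Pow(P, -1)))
Function('J')(x, c) = Add(Rational(1, 3), Mul(Rational(-1, 3), c)) (Function('J')(x, c) = Mul(Rational(-1, 3), Add(Add(-7, c), 6)) = Mul(Rational(-1, 3), Add(-1, c)) = Add(Rational(1, 3), Mul(Rational(-1, 3), c)))
Add(Mul(69, Pow(Function('J')(3, 0), -1)), Mul(-363, Pow(Function('u')(-20), -1))) = Add(Mul(69, Pow(Add(Rational(1, 3), Mul(Rational(-1, 3), 0)), -1)), Mul(-363, Pow(Mul(Rational(1, 2), Pow(-20, -1)), -1))) = Add(Mul(69, Pow(Add(Rational(1, 3), 0), -1)), Mul(-363, Pow(Mul(Rational(1, 2), Rational(-1, 20)), -1))) = Add(Mul(69, Pow(Rational(1, 3), -1)), Mul(-363, Pow(Rational(-1, 40), -1))) = Add(Mul(69, 3), Mul(-363, -40)) = Add(207, 14520) = 14727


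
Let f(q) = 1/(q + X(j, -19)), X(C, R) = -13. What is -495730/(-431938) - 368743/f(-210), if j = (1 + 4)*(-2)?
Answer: 17759063951506/215969 ≈ 8.2230e+7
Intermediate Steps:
j = -10 (j = 5*(-2) = -10)
f(q) = 1/(-13 + q) (f(q) = 1/(q - 13) = 1/(-13 + q))
-495730/(-431938) - 368743/f(-210) = -495730/(-431938) - 368743/(1/(-13 - 210)) = -495730*(-1/431938) - 368743/(1/(-223)) = 247865/215969 - 368743/(-1/223) = 247865/215969 - 368743*(-223) = 247865/215969 + 82229689 = 17759063951506/215969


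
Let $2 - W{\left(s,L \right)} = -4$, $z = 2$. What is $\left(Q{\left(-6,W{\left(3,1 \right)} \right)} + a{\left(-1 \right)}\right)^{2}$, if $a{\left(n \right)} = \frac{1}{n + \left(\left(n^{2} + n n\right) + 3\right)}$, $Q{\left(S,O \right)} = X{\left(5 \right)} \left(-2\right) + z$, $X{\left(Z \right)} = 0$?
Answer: $\frac{81}{16} \approx 5.0625$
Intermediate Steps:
$W{\left(s,L \right)} = 6$ ($W{\left(s,L \right)} = 2 - -4 = 2 + 4 = 6$)
$Q{\left(S,O \right)} = 2$ ($Q{\left(S,O \right)} = 0 \left(-2\right) + 2 = 0 + 2 = 2$)
$a{\left(n \right)} = \frac{1}{3 + n + 2 n^{2}}$ ($a{\left(n \right)} = \frac{1}{n + \left(\left(n^{2} + n^{2}\right) + 3\right)} = \frac{1}{n + \left(2 n^{2} + 3\right)} = \frac{1}{n + \left(3 + 2 n^{2}\right)} = \frac{1}{3 + n + 2 n^{2}}$)
$\left(Q{\left(-6,W{\left(3,1 \right)} \right)} + a{\left(-1 \right)}\right)^{2} = \left(2 + \frac{1}{3 - 1 + 2 \left(-1\right)^{2}}\right)^{2} = \left(2 + \frac{1}{3 - 1 + 2 \cdot 1}\right)^{2} = \left(2 + \frac{1}{3 - 1 + 2}\right)^{2} = \left(2 + \frac{1}{4}\right)^{2} = \left(\frac{9}{4}\right)^{2} = \frac{81}{16}$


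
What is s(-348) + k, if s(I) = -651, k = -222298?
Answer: -222949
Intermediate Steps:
s(-348) + k = -651 - 222298 = -222949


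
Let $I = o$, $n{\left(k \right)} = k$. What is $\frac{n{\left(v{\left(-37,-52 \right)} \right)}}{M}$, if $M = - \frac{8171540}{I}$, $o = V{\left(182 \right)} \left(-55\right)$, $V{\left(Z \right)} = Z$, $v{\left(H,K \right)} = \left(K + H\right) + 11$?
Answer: $- \frac{3003}{31429} \approx -0.095549$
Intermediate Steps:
$v{\left(H,K \right)} = 11 + H + K$ ($v{\left(H,K \right)} = \left(H + K\right) + 11 = 11 + H + K$)
$o = -10010$ ($o = 182 \left(-55\right) = -10010$)
$I = -10010$
$M = \frac{62858}{77}$ ($M = - \frac{8171540}{-10010} = \left(-8171540\right) \left(- \frac{1}{10010}\right) = \frac{62858}{77} \approx 816.34$)
$\frac{n{\left(v{\left(-37,-52 \right)} \right)}}{M} = \frac{11 - 37 - 52}{\frac{62858}{77}} = \left(-78\right) \frac{77}{62858} = - \frac{3003}{31429}$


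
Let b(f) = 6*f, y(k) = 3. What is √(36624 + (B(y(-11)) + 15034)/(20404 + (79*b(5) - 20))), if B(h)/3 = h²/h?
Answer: √18962217442406/22754 ≈ 191.38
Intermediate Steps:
B(h) = 3*h (B(h) = 3*(h²/h) = 3*h)
√(36624 + (B(y(-11)) + 15034)/(20404 + (79*b(5) - 20))) = √(36624 + (3*3 + 15034)/(20404 + (79*(6*5) - 20))) = √(36624 + (9 + 15034)/(20404 + (79*30 - 20))) = √(36624 + 15043/(20404 + (2370 - 20))) = √(36624 + 15043/(20404 + 2350)) = √(36624 + 15043/22754) = √(833357539/22754) = √18962217442406/22754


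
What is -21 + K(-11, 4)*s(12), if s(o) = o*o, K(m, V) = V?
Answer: 555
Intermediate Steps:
s(o) = o²
-21 + K(-11, 4)*s(12) = -21 + 4*12² = -21 + 4*144 = -21 + 576 = 555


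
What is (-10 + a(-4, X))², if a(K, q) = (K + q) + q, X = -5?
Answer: 576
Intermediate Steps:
a(K, q) = K + 2*q
(-10 + a(-4, X))² = (-10 + (-4 + 2*(-5)))² = (-10 + (-4 - 10))² = (-10 - 14)² = (-24)² = 576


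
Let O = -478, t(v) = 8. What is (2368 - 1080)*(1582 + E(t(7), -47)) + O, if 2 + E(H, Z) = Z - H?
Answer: 1963722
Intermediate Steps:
E(H, Z) = -2 + Z - H (E(H, Z) = -2 + (Z - H) = -2 + Z - H)
(2368 - 1080)*(1582 + E(t(7), -47)) + O = (2368 - 1080)*(1582 + (-2 - 47 - 1*8)) - 478 = 1288*(1582 + (-2 - 47 - 8)) - 478 = 1288*(1582 - 57) - 478 = 1288*1525 - 478 = 1964200 - 478 = 1963722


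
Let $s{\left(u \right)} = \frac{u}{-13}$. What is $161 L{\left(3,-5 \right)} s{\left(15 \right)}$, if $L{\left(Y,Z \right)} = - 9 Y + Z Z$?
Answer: $\frac{4830}{13} \approx 371.54$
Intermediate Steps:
$s{\left(u \right)} = - \frac{u}{13}$ ($s{\left(u \right)} = u \left(- \frac{1}{13}\right) = - \frac{u}{13}$)
$L{\left(Y,Z \right)} = Z^{2} - 9 Y$ ($L{\left(Y,Z \right)} = - 9 Y + Z^{2} = Z^{2} - 9 Y$)
$161 L{\left(3,-5 \right)} s{\left(15 \right)} = 161 \left(\left(-5\right)^{2} - 27\right) \left(\left(- \frac{1}{13}\right) 15\right) = 161 \left(25 - 27\right) \left(- \frac{15}{13}\right) = 161 \left(-2\right) \left(- \frac{15}{13}\right) = \left(-322\right) \left(- \frac{15}{13}\right) = \frac{4830}{13}$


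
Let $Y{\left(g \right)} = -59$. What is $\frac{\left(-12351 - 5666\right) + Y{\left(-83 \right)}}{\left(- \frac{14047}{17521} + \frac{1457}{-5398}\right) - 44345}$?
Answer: $\frac{1709598399208}{4194178639313} \approx 0.40761$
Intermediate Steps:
$\frac{\left(-12351 - 5666\right) + Y{\left(-83 \right)}}{\left(- \frac{14047}{17521} + \frac{1457}{-5398}\right) - 44345} = \frac{\left(-12351 - 5666\right) - 59}{\left(- \frac{14047}{17521} + \frac{1457}{-5398}\right) - 44345} = \frac{-18017 - 59}{\left(\left(-14047\right) \frac{1}{17521} + 1457 \left(- \frac{1}{5398}\right)\right) - 44345} = - \frac{18076}{\left(- \frac{14047}{17521} - \frac{1457}{5398}\right) - 44345} = - \frac{18076}{- \frac{101353803}{94578358} - 44345} = - \frac{18076}{- \frac{4194178639313}{94578358}} = \left(-18076\right) \left(- \frac{94578358}{4194178639313}\right) = \frac{1709598399208}{4194178639313}$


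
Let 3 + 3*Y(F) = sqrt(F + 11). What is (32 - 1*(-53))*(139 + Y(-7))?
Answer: 35360/3 ≈ 11787.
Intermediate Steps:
Y(F) = -1 + sqrt(11 + F)/3 (Y(F) = -1 + sqrt(F + 11)/3 = -1 + sqrt(11 + F)/3)
(32 - 1*(-53))*(139 + Y(-7)) = (32 - 1*(-53))*(139 + (-1 + sqrt(11 - 7)/3)) = (32 + 53)*(139 + (-1 + sqrt(4)/3)) = 85*(139 + (-1 + (1/3)*2)) = 85*(139 + (-1 + 2/3)) = 85*(139 - 1/3) = 85*(416/3) = 35360/3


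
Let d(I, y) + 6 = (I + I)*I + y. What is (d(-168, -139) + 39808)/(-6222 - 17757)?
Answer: -32037/7993 ≈ -4.0081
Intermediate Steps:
d(I, y) = -6 + y + 2*I² (d(I, y) = -6 + ((I + I)*I + y) = -6 + ((2*I)*I + y) = -6 + (2*I² + y) = -6 + (y + 2*I²) = -6 + y + 2*I²)
(d(-168, -139) + 39808)/(-6222 - 17757) = ((-6 - 139 + 2*(-168)²) + 39808)/(-6222 - 17757) = ((-6 - 139 + 2*28224) + 39808)/(-23979) = ((-6 - 139 + 56448) + 39808)*(-1/23979) = (56303 + 39808)*(-1/23979) = 96111*(-1/23979) = -32037/7993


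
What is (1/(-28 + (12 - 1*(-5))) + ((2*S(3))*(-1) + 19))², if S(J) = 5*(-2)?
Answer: 183184/121 ≈ 1513.9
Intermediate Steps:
S(J) = -10
(1/(-28 + (12 - 1*(-5))) + ((2*S(3))*(-1) + 19))² = (1/(-28 + (12 - 1*(-5))) + ((2*(-10))*(-1) + 19))² = (1/(-28 + (12 + 5)) + (-20*(-1) + 19))² = (1/(-28 + 17) + (20 + 19))² = (1/(-11) + 39)² = (-1/11 + 39)² = (428/11)² = 183184/121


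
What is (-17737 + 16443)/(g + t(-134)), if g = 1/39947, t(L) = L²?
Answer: -51691418/717288333 ≈ -0.072065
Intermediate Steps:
g = 1/39947 ≈ 2.5033e-5
(-17737 + 16443)/(g + t(-134)) = (-17737 + 16443)/(1/39947 + (-134)²) = -1294/(1/39947 + 17956) = -1294/717288333/39947 = -1294*39947/717288333 = -51691418/717288333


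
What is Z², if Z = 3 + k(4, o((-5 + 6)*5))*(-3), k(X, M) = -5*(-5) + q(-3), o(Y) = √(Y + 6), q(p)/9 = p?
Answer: 81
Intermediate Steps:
q(p) = 9*p
o(Y) = √(6 + Y)
k(X, M) = -2 (k(X, M) = -5*(-5) + 9*(-3) = 25 - 27 = -2)
Z = 9 (Z = 3 - 2*(-3) = 3 + 6 = 9)
Z² = 9² = 81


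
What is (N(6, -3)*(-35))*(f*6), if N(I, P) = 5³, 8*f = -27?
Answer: 354375/4 ≈ 88594.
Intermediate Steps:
f = -27/8 (f = (⅛)*(-27) = -27/8 ≈ -3.3750)
N(I, P) = 125
(N(6, -3)*(-35))*(f*6) = (125*(-35))*(-27/8*6) = -4375*(-81/4) = 354375/4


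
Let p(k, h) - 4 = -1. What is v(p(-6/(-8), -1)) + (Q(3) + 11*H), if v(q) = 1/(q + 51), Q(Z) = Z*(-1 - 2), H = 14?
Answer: 7831/54 ≈ 145.02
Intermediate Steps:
p(k, h) = 3 (p(k, h) = 4 - 1 = 3)
Q(Z) = -3*Z (Q(Z) = Z*(-3) = -3*Z)
v(q) = 1/(51 + q)
v(p(-6/(-8), -1)) + (Q(3) + 11*H) = 1/(51 + 3) + (-3*3 + 11*14) = 1/54 + (-9 + 154) = 1/54 + 145 = 7831/54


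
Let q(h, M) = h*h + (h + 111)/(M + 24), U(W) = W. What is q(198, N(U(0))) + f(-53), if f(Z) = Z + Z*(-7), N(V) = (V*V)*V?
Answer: 316279/8 ≈ 39535.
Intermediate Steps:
N(V) = V**3 (N(V) = V**2*V = V**3)
f(Z) = -6*Z (f(Z) = Z - 7*Z = -6*Z)
q(h, M) = h**2 + (111 + h)/(24 + M)
q(198, N(U(0))) + f(-53) = (111 + 198 + 24*198**2 + 0**3*198**2)/(24 + 0**3) - 6*(-53) = (111 + 198 + 24*39204 + 0*39204)/(24 + 0) + 318 = (111 + 198 + 940896 + 0)/24 + 318 = (1/24)*941205 + 318 = 313735/8 + 318 = 316279/8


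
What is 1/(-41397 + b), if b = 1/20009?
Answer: -20009/828312572 ≈ -2.4156e-5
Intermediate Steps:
b = 1/20009 ≈ 4.9978e-5
1/(-41397 + b) = 1/(-41397 + 1/20009) = 1/(-828312572/20009) = -20009/828312572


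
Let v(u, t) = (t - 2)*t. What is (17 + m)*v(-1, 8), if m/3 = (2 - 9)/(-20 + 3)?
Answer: 14880/17 ≈ 875.29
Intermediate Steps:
m = 21/17 (m = 3*((2 - 9)/(-20 + 3)) = 3*(-7/(-17)) = 3*(-7*(-1/17)) = 3*(7/17) = 21/17 ≈ 1.2353)
v(u, t) = t*(-2 + t) (v(u, t) = (-2 + t)*t = t*(-2 + t))
(17 + m)*v(-1, 8) = (17 + 21/17)*(8*(-2 + 8)) = 310*(8*6)/17 = (310/17)*48 = 14880/17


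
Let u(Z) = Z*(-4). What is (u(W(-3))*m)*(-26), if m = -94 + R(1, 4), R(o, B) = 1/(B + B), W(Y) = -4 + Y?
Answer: 68341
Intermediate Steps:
u(Z) = -4*Z
R(o, B) = 1/(2*B)
m = -751/8 (m = -94 + (½)/4 = -94 + (½)*(¼) = -94 + ⅛ = -751/8 ≈ -93.875)
(u(W(-3))*m)*(-26) = (-4*(-4 - 3)*(-751/8))*(-26) = (-4*(-7)*(-751/8))*(-26) = (28*(-751/8))*(-26) = -5257/2*(-26) = 68341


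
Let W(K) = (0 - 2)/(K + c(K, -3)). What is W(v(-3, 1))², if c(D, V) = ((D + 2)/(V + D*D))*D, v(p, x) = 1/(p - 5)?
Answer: 9339136/5041 ≈ 1852.6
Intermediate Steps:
v(p, x) = 1/(-5 + p)
c(D, V) = D*(2 + D)/(V + D²) (c(D, V) = ((2 + D)/(V + D²))*D = D*(2 + D)/(V + D²))
W(K) = -2/(K + K*(2 + K)/(-3 + K²)) (W(K) = (0 - 2)/(K + K*(2 + K)/(-3 + K²)) = -2/(K + K*(2 + K)/(-3 + K²)))
W(v(-3, 1))² = (2*(3 - (1/(-5 - 3))²)/((1/(-5 - 3))*(-1 + 1/(-5 - 3) + (1/(-5 - 3))²)))² = (2*(3 - (1/(-8))²)/((1/(-8))*(-1 + 1/(-8) + (1/(-8))²)))² = (2*(3 - (-⅛)²)/((-⅛)*(-1 - ⅛ + (-⅛)²)))² = (2*(-8)*(3 - 1*1/64)/(-1 - ⅛ + 1/64))² = (2*(-8)*(3 - 1/64)/(-71/64))² = (2*(-8)*(-64/71)*(191/64))² = (3056/71)² = 9339136/5041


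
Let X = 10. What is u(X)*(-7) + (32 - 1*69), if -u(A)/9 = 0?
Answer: -37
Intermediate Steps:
u(A) = 0 (u(A) = -9*0 = 0)
u(X)*(-7) + (32 - 1*69) = 0*(-7) + (32 - 1*69) = 0 + (32 - 69) = 0 - 37 = -37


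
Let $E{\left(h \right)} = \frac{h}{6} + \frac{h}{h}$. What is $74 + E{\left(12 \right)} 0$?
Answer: $74$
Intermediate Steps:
$E{\left(h \right)} = 1 + \frac{h}{6}$ ($E{\left(h \right)} = h \frac{1}{6} + 1 = \frac{h}{6} + 1 = 1 + \frac{h}{6}$)
$74 + E{\left(12 \right)} 0 = 74 + \left(1 + \frac{1}{6} \cdot 12\right) 0 = 74 + \left(1 + 2\right) 0 = 74 + 3 \cdot 0 = 74 + 0 = 74$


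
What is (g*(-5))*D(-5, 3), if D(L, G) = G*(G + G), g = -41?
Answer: 3690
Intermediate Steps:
D(L, G) = 2*G² (D(L, G) = G*(2*G) = 2*G²)
(g*(-5))*D(-5, 3) = (-41*(-5))*(2*3²) = 205*(2*9) = 205*18 = 3690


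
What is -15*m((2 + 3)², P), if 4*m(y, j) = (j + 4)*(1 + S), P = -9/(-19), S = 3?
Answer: -1275/19 ≈ -67.105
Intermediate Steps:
P = 9/19 (P = -9*(-1/19) = 9/19 ≈ 0.47368)
m(y, j) = 4 + j (m(y, j) = ((j + 4)*(1 + 3))/4 = ((4 + j)*4)/4 = (16 + 4*j)/4 = 4 + j)
-15*m((2 + 3)², P) = -15*(4 + 9/19) = -15*85/19 = -1275/19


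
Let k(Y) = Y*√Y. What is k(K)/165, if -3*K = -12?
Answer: 8/165 ≈ 0.048485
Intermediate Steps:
K = 4 (K = -⅓*(-12) = 4)
k(Y) = Y^(3/2)
k(K)/165 = 4^(3/2)/165 = 8*(1/165) = 8/165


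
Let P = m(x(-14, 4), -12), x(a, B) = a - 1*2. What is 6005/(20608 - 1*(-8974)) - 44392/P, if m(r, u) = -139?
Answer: 1314038839/4111898 ≈ 319.57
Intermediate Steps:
x(a, B) = -2 + a (x(a, B) = a - 2 = -2 + a)
P = -139
6005/(20608 - 1*(-8974)) - 44392/P = 6005/(20608 - 1*(-8974)) - 44392/(-139) = 6005/(20608 + 8974) - 44392*(-1/139) = 6005/29582 + 44392/139 = 1314038839/4111898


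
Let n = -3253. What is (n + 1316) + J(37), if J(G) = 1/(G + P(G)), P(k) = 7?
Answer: -85227/44 ≈ -1937.0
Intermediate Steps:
J(G) = 1/(7 + G) (J(G) = 1/(G + 7) = 1/(7 + G))
(n + 1316) + J(37) = (-3253 + 1316) + 1/(7 + 37) = -1937 + 1/44 = -85227/44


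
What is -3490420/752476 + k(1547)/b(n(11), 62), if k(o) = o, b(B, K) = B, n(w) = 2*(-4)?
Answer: -298000933/1504952 ≈ -198.01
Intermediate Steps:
n(w) = -8
-3490420/752476 + k(1547)/b(n(11), 62) = -3490420/752476 + 1547/(-8) = -3490420*1/752476 + 1547*(-1/8) = -872605/188119 - 1547/8 = -298000933/1504952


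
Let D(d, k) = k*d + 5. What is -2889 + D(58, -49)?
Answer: -5726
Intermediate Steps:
D(d, k) = 5 + d*k (D(d, k) = d*k + 5 = 5 + d*k)
-2889 + D(58, -49) = -2889 + (5 + 58*(-49)) = -2889 + (5 - 2842) = -2889 - 2837 = -5726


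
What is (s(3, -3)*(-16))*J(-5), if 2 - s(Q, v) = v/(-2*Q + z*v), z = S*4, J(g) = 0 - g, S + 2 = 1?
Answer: -200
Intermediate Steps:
S = -1 (S = -2 + 1 = -1)
J(g) = -g
z = -4 (z = -1*4 = -4)
s(Q, v) = 2 - v/(-4*v - 2*Q) (s(Q, v) = 2 - v/(-2*Q - 4*v) = 2 - v/(-4*v - 2*Q))
(s(3, -3)*(-16))*J(-5) = (((4*3 + 9*(-3))/(2*(3 + 2*(-3))))*(-16))*(-1*(-5)) = (((12 - 27)/(2*(3 - 6)))*(-16))*5 = (((1/2)*(-15)/(-3))*(-16))*5 = (((1/2)*(-1/3)*(-15))*(-16))*5 = ((5/2)*(-16))*5 = -40*5 = -200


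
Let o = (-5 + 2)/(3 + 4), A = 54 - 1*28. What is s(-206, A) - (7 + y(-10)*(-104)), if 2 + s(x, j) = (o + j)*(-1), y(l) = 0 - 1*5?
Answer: -3882/7 ≈ -554.57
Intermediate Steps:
A = 26 (A = 54 - 28 = 26)
y(l) = -5 (y(l) = 0 - 5 = -5)
o = -3/7 ≈ -0.42857
s(x, j) = -11/7 - j (s(x, j) = -2 + (-3/7 + j)*(-1) = -2 + (3/7 - j) = -11/7 - j)
s(-206, A) - (7 + y(-10)*(-104)) = (-11/7 - 1*26) - (7 - 5*(-104)) = (-11/7 - 26) - (7 + 520) = -193/7 - 1*527 = -193/7 - 527 = -3882/7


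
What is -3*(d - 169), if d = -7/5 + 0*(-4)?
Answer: 2556/5 ≈ 511.20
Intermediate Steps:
d = -7/5 (d = -7*⅕ + 0 = -7/5 + 0 = -7/5 ≈ -1.4000)
-3*(d - 169) = -3*(-7/5 - 169) = -3*(-852/5) = 2556/5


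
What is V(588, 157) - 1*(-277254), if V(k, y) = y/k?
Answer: 163025509/588 ≈ 2.7725e+5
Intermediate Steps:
V(588, 157) - 1*(-277254) = 157/588 - 1*(-277254) = 157*(1/588) + 277254 = 157/588 + 277254 = 163025509/588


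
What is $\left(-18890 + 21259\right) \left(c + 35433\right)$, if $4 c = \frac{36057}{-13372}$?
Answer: $\frac{4489738861143}{53488} \approx 8.3939 \cdot 10^{7}$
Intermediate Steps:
$c = - \frac{36057}{53488}$ ($c = \frac{36057 \frac{1}{-13372}}{4} = \frac{36057 \left(- \frac{1}{13372}\right)}{4} = \frac{1}{4} \left(- \frac{36057}{13372}\right) = - \frac{36057}{53488} \approx -0.67411$)
$\left(-18890 + 21259\right) \left(c + 35433\right) = \left(-18890 + 21259\right) \left(- \frac{36057}{53488} + 35433\right) = 2369 \cdot \frac{1895204247}{53488} = \frac{4489738861143}{53488}$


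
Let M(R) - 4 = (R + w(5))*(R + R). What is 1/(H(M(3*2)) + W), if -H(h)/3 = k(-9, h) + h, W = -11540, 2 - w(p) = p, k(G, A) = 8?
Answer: -1/11684 ≈ -8.5587e-5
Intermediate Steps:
w(p) = 2 - p
M(R) = 4 + 2*R*(-3 + R) (M(R) = 4 + (R + (2 - 1*5))*(R + R) = 4 + (R + (2 - 5))*(2*R) = 4 + (R - 3)*(2*R) = 4 + (-3 + R)*(2*R) = 4 + 2*R*(-3 + R))
H(h) = -24 - 3*h (H(h) = -3*(8 + h) = -24 - 3*h)
1/(H(M(3*2)) + W) = 1/((-24 - 3*(4 - 18*2 + 2*(3*2)²)) - 11540) = 1/((-24 - 3*(4 - 6*6 + 2*6²)) - 11540) = 1/((-24 - 3*(4 - 36 + 2*36)) - 11540) = 1/((-24 - 3*(4 - 36 + 72)) - 11540) = 1/((-24 - 3*40) - 11540) = 1/((-24 - 120) - 11540) = 1/(-144 - 11540) = 1/(-11684) = -1/11684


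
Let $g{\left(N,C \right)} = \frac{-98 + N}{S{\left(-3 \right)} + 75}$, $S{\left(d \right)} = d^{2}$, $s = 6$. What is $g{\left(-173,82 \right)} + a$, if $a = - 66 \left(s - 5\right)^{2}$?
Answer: $- \frac{5815}{84} \approx -69.226$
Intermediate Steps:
$g{\left(N,C \right)} = - \frac{7}{6} + \frac{N}{84}$ ($g{\left(N,C \right)} = \frac{-98 + N}{\left(-3\right)^{2} + 75} = \frac{-98 + N}{9 + 75} = \frac{-98 + N}{84} = \left(-98 + N\right) \frac{1}{84} = - \frac{7}{6} + \frac{N}{84}$)
$a = -66$ ($a = - 66 \left(6 - 5\right)^{2} = - 66 \cdot 1^{2} = \left(-66\right) 1 = -66$)
$g{\left(-173,82 \right)} + a = \left(- \frac{7}{6} + \frac{1}{84} \left(-173\right)\right) - 66 = \left(- \frac{7}{6} - \frac{173}{84}\right) - 66 = - \frac{271}{84} - 66 = - \frac{5815}{84}$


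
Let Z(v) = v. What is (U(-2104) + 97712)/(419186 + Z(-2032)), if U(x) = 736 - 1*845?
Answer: 97603/417154 ≈ 0.23397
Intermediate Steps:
U(x) = -109 (U(x) = 736 - 845 = -109)
(U(-2104) + 97712)/(419186 + Z(-2032)) = (-109 + 97712)/(419186 - 2032) = 97603/417154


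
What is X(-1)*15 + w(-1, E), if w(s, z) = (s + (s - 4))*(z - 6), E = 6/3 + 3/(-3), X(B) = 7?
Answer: 135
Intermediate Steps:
E = 1 (E = 6*(1/3) + 3*(-1/3) = 2 - 1 = 1)
w(s, z) = (-6 + z)*(-4 + 2*s) (w(s, z) = (s + (-4 + s))*(-6 + z) = (-4 + 2*s)*(-6 + z) = (-6 + z)*(-4 + 2*s))
X(-1)*15 + w(-1, E) = 7*15 + (24 - 12*(-1) - 4*1 + 2*(-1)*1) = 105 + (24 + 12 - 4 - 2) = 105 + 30 = 135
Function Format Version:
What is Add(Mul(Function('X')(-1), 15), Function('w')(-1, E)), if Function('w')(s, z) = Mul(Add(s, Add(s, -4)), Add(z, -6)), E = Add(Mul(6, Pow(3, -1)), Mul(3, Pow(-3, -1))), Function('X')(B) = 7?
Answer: 135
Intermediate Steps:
E = 1 (E = Add(Mul(6, Rational(1, 3)), Mul(3, Rational(-1, 3))) = Add(2, -1) = 1)
Function('w')(s, z) = Mul(Add(-6, z), Add(-4, Mul(2, s))) (Function('w')(s, z) = Mul(Add(s, Add(-4, s)), Add(-6, z)) = Mul(Add(-4, Mul(2, s)), Add(-6, z)) = Mul(Add(-6, z), Add(-4, Mul(2, s))))
Add(Mul(Function('X')(-1), 15), Function('w')(-1, E)) = Add(Mul(7, 15), Add(24, Mul(-12, -1), Mul(-4, 1), Mul(2, -1, 1))) = Add(105, Add(24, 12, -4, -2)) = Add(105, 30) = 135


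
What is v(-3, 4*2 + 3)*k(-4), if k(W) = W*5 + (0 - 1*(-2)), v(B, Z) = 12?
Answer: -216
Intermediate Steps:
k(W) = 2 + 5*W (k(W) = 5*W + (0 + 2) = 5*W + 2 = 2 + 5*W)
v(-3, 4*2 + 3)*k(-4) = 12*(2 + 5*(-4)) = 12*(2 - 20) = 12*(-18) = -216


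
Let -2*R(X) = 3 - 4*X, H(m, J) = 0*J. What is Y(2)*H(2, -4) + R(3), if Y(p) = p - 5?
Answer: 9/2 ≈ 4.5000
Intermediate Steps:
H(m, J) = 0
Y(p) = -5 + p
R(X) = -3/2 + 2*X (R(X) = -(3 - 4*X)/2 = -3/2 + 2*X)
Y(2)*H(2, -4) + R(3) = (-5 + 2)*0 + (-3/2 + 2*3) = -3*0 + (-3/2 + 6) = 0 + 9/2 = 9/2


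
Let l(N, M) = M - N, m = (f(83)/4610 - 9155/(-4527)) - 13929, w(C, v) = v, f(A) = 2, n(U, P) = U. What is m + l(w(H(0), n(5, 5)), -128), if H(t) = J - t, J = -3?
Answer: -146712136768/10434735 ≈ -14060.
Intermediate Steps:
H(t) = -3 - t
m = -145324317013/10434735 (m = (2/4610 - 9155/(-4527)) - 13929 = (2*(1/4610) - 9155*(-1/4527)) - 13929 = (1/2305 + 9155/4527) - 13929 = 21106802/10434735 - 13929 = -145324317013/10434735 ≈ -13927.)
m + l(w(H(0), n(5, 5)), -128) = -145324317013/10434735 + (-128 - 1*5) = -145324317013/10434735 + (-128 - 5) = -145324317013/10434735 - 133 = -146712136768/10434735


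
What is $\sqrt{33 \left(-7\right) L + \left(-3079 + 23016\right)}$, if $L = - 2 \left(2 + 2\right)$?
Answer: $\sqrt{21785} \approx 147.6$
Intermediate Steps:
$L = -8$ ($L = \left(-2\right) 4 = -8$)
$\sqrt{33 \left(-7\right) L + \left(-3079 + 23016\right)} = \sqrt{33 \left(-7\right) \left(-8\right) + \left(-3079 + 23016\right)} = \sqrt{\left(-231\right) \left(-8\right) + 19937} = \sqrt{1848 + 19937} = \sqrt{21785}$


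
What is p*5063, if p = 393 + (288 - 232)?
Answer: 2273287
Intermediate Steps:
p = 449 (p = 393 + 56 = 449)
p*5063 = 449*5063 = 2273287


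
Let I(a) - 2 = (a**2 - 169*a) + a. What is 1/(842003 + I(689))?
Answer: 1/1200974 ≈ 8.3266e-7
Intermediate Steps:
I(a) = 2 + a**2 - 168*a (I(a) = 2 + ((a**2 - 169*a) + a) = 2 + (a**2 - 168*a) = 2 + a**2 - 168*a)
1/(842003 + I(689)) = 1/(842003 + (2 + 689**2 - 168*689)) = 1/(842003 + (2 + 474721 - 115752)) = 1/(842003 + 358971) = 1/1200974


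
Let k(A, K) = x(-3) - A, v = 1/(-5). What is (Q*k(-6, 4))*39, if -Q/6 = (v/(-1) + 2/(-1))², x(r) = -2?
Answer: -75816/25 ≈ -3032.6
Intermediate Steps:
v = -⅕ ≈ -0.20000
Q = -486/25 (Q = -6*(-⅕/(-1) + 2/(-1))² = -6*(-⅕*(-1) + 2*(-1))² = -6*(⅕ - 2)² = -6*(-9/5)² = -6*81/25 = -486/25 ≈ -19.440)
k(A, K) = -2 - A
(Q*k(-6, 4))*39 = -486*(-2 - 1*(-6))/25*39 = -486*(-2 + 6)/25*39 = -486/25*4*39 = -1944/25*39 = -75816/25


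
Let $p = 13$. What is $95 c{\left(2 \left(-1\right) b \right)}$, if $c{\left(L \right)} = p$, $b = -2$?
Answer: $1235$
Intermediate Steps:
$c{\left(L \right)} = 13$
$95 c{\left(2 \left(-1\right) b \right)} = 95 \cdot 13 = 1235$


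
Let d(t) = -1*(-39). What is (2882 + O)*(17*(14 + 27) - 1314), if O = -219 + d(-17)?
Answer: -1667134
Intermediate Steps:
d(t) = 39
O = -180 (O = -219 + 39 = -180)
(2882 + O)*(17*(14 + 27) - 1314) = (2882 - 180)*(17*(14 + 27) - 1314) = 2702*(17*41 - 1314) = 2702*(697 - 1314) = 2702*(-617) = -1667134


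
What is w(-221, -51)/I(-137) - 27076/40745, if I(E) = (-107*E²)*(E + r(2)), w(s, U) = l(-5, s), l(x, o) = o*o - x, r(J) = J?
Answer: -489253752554/736447417515 ≈ -0.66434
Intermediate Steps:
l(x, o) = o² - x
w(s, U) = 5 + s² (w(s, U) = s² - 1*(-5) = s² + 5 = 5 + s²)
I(E) = -107*E²*(2 + E) (I(E) = (-107*E²)*(E + 2) = (-107*E²)*(2 + E) = -107*E²*(2 + E))
w(-221, -51)/I(-137) - 27076/40745 = (5 + (-221)²)/((107*(-137)²*(-2 - 1*(-137)))) - 27076/40745 = (5 + 48841)/((107*18769*(-2 + 137))) - 27076*1/40745 = 48846/((107*18769*135)) - 27076/40745 = 48846/271118205 - 27076/40745 = 48846*(1/271118205) - 27076/40745 = 16282/90372735 - 27076/40745 = -489253752554/736447417515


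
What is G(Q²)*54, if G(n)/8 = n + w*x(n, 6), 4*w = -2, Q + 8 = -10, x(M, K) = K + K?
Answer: 137376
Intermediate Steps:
x(M, K) = 2*K
Q = -18 (Q = -8 - 10 = -18)
w = -½ (w = (¼)*(-2) = -½ ≈ -0.50000)
G(n) = -48 + 8*n (G(n) = 8*(n - 6) = 8*(-6 + n) = -48 + 8*n)
G(Q²)*54 = (-48 + 8*(-18)²)*54 = (-48 + 8*324)*54 = (-48 + 2592)*54 = 2544*54 = 137376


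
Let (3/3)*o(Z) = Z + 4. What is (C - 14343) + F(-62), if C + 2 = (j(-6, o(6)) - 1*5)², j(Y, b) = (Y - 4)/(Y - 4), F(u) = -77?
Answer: -14406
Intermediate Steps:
o(Z) = 4 + Z (o(Z) = Z + 4 = 4 + Z)
j(Y, b) = 1 (j(Y, b) = (-4 + Y)/(-4 + Y) = 1)
C = 14 (C = -2 + (1 - 1*5)² = -2 + (1 - 5)² = -2 + (-4)² = -2 + 16 = 14)
(C - 14343) + F(-62) = (14 - 14343) - 77 = -14329 - 77 = -14406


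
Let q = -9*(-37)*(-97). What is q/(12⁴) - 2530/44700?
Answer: -2770957/1716480 ≈ -1.6143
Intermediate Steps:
q = -32301 (q = 333*(-97) = -32301)
q/(12⁴) - 2530/44700 = -32301/(12⁴) - 2530/44700 = -32301/20736 - 2530*1/44700 = -32301*1/20736 - 253/4470 = -3589/2304 - 253/4470 = -2770957/1716480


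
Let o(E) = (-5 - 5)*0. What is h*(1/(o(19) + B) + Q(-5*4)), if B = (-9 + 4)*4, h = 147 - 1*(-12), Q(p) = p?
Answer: -63759/20 ≈ -3187.9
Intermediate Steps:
o(E) = 0 (o(E) = -10*0 = 0)
h = 159 (h = 147 + 12 = 159)
B = -20 (B = -5*4 = -20)
h*(1/(o(19) + B) + Q(-5*4)) = 159*(1/(0 - 20) - 5*4) = 159*(1/(-20) - 20) = 159*(-1/20 - 20) = 159*(-401/20) = -63759/20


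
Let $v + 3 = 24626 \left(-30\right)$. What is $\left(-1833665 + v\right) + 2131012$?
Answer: $-441436$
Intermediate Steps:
$v = -738783$ ($v = -3 + 24626 \left(-30\right) = -3 - 738780 = -738783$)
$\left(-1833665 + v\right) + 2131012 = \left(-1833665 - 738783\right) + 2131012 = -2572448 + 2131012 = -441436$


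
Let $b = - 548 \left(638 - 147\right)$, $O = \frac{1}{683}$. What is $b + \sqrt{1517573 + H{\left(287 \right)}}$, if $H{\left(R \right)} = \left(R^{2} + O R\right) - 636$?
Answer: $-269068 + \frac{\sqrt{746058852655}}{683} \approx -2.678 \cdot 10^{5}$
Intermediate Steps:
$O = \frac{1}{683} \approx 0.0014641$
$H{\left(R \right)} = -636 + R^{2} + \frac{R}{683}$ ($H{\left(R \right)} = \left(R^{2} + \frac{R}{683}\right) - 636 = -636 + R^{2} + \frac{R}{683}$)
$b = -269068$ ($b = \left(-548\right) 491 = -269068$)
$b + \sqrt{1517573 + H{\left(287 \right)}} = -269068 + \sqrt{1517573 + \left(-636 + 287^{2} + \frac{1}{683} \cdot 287\right)} = -269068 + \sqrt{1517573 + \left(-636 + 82369 + \frac{287}{683}\right)} = -269068 + \sqrt{1517573 + \frac{55823926}{683}} = -269068 + \sqrt{\frac{1092326285}{683}} = -269068 + \frac{\sqrt{746058852655}}{683}$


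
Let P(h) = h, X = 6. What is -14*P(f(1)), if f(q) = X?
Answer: -84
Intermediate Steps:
f(q) = 6
-14*P(f(1)) = -14*6 = -84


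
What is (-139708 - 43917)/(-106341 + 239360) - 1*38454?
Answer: -5115296251/133019 ≈ -38455.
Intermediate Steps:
(-139708 - 43917)/(-106341 + 239360) - 1*38454 = -183625/133019 - 38454 = -5115296251/133019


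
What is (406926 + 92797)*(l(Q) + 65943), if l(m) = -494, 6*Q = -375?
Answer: 32706370627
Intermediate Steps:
Q = -125/2 (Q = (1/6)*(-375) = -125/2 ≈ -62.500)
(406926 + 92797)*(l(Q) + 65943) = (406926 + 92797)*(-494 + 65943) = 499723*65449 = 32706370627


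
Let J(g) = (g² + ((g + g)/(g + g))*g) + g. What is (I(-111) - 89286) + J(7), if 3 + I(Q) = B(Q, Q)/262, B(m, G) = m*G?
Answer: -23364891/262 ≈ -89179.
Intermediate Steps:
B(m, G) = G*m
J(g) = g² + 2*g (J(g) = (g² + ((2*g)/((2*g)))*g) + g = (g² + ((2*g)*(1/(2*g)))*g) + g = (g² + 1*g) + g = (g² + g) + g = (g + g²) + g = g² + 2*g)
I(Q) = -3 + Q²/262 (I(Q) = -3 + (Q*Q)/262 = -3 + Q²*(1/262) = -3 + Q²/262)
(I(-111) - 89286) + J(7) = ((-3 + (1/262)*(-111)²) - 89286) + 7*(2 + 7) = ((-3 + (1/262)*12321) - 89286) + 7*9 = ((-3 + 12321/262) - 89286) + 63 = (11535/262 - 89286) + 63 = -23381397/262 + 63 = -23364891/262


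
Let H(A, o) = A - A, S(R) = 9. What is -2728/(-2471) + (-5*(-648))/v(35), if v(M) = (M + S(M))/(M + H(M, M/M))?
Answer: 70082858/27181 ≈ 2578.4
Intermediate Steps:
H(A, o) = 0
v(M) = (9 + M)/M (v(M) = (M + 9)/(M + 0) = (9 + M)/M)
-2728/(-2471) + (-5*(-648))/v(35) = -2728/(-2471) + (-5*(-648))/(((9 + 35)/35)) = -2728*(-1/2471) + 3240/(((1/35)*44)) = 2728/2471 + 3240/(44/35) = 2728/2471 + 3240*(35/44) = 2728/2471 + 28350/11 = 70082858/27181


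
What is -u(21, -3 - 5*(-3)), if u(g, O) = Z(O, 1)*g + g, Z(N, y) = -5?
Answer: 84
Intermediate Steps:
u(g, O) = -4*g (u(g, O) = -5*g + g = -4*g)
-u(21, -3 - 5*(-3)) = -(-4)*21 = -1*(-84) = 84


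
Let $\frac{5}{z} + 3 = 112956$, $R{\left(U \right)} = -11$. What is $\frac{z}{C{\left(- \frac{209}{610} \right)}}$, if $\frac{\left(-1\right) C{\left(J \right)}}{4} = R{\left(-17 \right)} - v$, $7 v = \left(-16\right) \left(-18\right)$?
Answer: $\frac{7}{32982276} \approx 2.1224 \cdot 10^{-7}$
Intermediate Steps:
$v = \frac{288}{7}$ ($v = \frac{\left(-16\right) \left(-18\right)}{7} = \frac{1}{7} \cdot 288 = \frac{288}{7} \approx 41.143$)
$C{\left(J \right)} = \frac{1460}{7}$ ($C{\left(J \right)} = - 4 \left(-11 - \frac{288}{7}\right) = \left(-4\right) \left(- \frac{365}{7}\right) = \frac{1460}{7}$)
$z = \frac{5}{112953}$ ($z = \frac{5}{-3 + 112956} = \frac{5}{112953} \approx 4.4266 \cdot 10^{-5}$)
$\frac{z}{C{\left(- \frac{209}{610} \right)}} = \frac{5}{112953 \cdot \frac{1460}{7}} = \frac{5}{112953} \cdot \frac{7}{1460} = \frac{7}{32982276}$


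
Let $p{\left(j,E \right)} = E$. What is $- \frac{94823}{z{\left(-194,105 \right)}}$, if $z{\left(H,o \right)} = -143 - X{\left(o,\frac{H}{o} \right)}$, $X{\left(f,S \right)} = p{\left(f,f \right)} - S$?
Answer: $\frac{9956415}{26234} \approx 379.52$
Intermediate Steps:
$X{\left(f,S \right)} = f - S$
$z{\left(H,o \right)} = -143 - o + \frac{H}{o}$ ($z{\left(H,o \right)} = -143 - \left(o - \frac{H}{o}\right) = -143 + \left(- o + \frac{H}{o}\right) = -143 - o + \frac{H}{o}$)
$- \frac{94823}{z{\left(-194,105 \right)}} = - \frac{94823}{-143 - 105 - \frac{194}{105}} = - \frac{94823}{- \frac{26234}{105}} = \left(-94823\right) \left(- \frac{105}{26234}\right) = \frac{9956415}{26234}$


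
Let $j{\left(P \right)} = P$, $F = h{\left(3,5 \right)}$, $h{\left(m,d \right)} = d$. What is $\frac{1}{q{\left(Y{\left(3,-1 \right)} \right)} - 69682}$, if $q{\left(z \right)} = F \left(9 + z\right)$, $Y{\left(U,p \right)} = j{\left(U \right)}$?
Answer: $- \frac{1}{69622} \approx -1.4363 \cdot 10^{-5}$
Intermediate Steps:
$F = 5$
$Y{\left(U,p \right)} = U$
$q{\left(z \right)} = 45 + 5 z$ ($q{\left(z \right)} = 5 \left(9 + z\right) = 45 + 5 z$)
$\frac{1}{q{\left(Y{\left(3,-1 \right)} \right)} - 69682} = \frac{1}{\left(45 + 5 \cdot 3\right) - 69682} = \frac{1}{\left(45 + 15\right) - 69682} = \frac{1}{60 - 69682} = \frac{1}{-69622} = - \frac{1}{69622}$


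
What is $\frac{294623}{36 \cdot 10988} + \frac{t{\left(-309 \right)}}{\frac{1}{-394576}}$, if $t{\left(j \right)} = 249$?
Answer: $- \frac{38864327858209}{395568} \approx -9.8249 \cdot 10^{7}$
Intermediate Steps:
$\frac{294623}{36 \cdot 10988} + \frac{t{\left(-309 \right)}}{\frac{1}{-394576}} = \frac{294623}{36 \cdot 10988} + \frac{249}{\frac{1}{-394576}} = \frac{294623}{395568} + \frac{249}{- \frac{1}{394576}} = 294623 \cdot \frac{1}{395568} + 249 \left(-394576\right) = \frac{294623}{395568} - 98249424 = - \frac{38864327858209}{395568}$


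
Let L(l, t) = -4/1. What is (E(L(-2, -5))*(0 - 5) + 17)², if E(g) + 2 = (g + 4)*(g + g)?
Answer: 729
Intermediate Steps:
L(l, t) = -4 (L(l, t) = -4*1 = -4)
E(g) = -2 + 2*g*(4 + g) (E(g) = -2 + (g + 4)*(g + g) = -2 + (4 + g)*(2*g) = -2 + 2*g*(4 + g))
(E(L(-2, -5))*(0 - 5) + 17)² = ((-2 + 2*(-4)² + 8*(-4))*(0 - 5) + 17)² = ((-2 + 2*16 - 32)*(-5) + 17)² = ((-2 + 32 - 32)*(-5) + 17)² = (-2*(-5) + 17)² = (10 + 17)² = 27² = 729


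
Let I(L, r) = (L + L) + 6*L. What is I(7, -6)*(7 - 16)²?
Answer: 4536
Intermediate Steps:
I(L, r) = 8*L (I(L, r) = 2*L + 6*L = 8*L)
I(7, -6)*(7 - 16)² = (8*7)*(7 - 16)² = 56*(-9)² = 56*81 = 4536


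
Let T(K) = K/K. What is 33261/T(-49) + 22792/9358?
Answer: 155639615/4679 ≈ 33263.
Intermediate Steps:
T(K) = 1
33261/T(-49) + 22792/9358 = 33261/1 + 22792/9358 = 33261*1 + 22792*(1/9358) = 33261 + 11396/4679 = 155639615/4679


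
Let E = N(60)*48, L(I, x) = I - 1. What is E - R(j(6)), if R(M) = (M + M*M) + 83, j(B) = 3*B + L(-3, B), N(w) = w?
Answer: 2587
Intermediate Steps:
L(I, x) = -1 + I
E = 2880 (E = 60*48 = 2880)
j(B) = -4 + 3*B (j(B) = 3*B + (-1 - 3) = 3*B - 4 = -4 + 3*B)
R(M) = 83 + M + M**2 (R(M) = (M + M**2) + 83 = 83 + M + M**2)
E - R(j(6)) = 2880 - (83 + (-4 + 3*6) + (-4 + 3*6)**2) = 2880 - (83 + (-4 + 18) + (-4 + 18)**2) = 2880 - (83 + 14 + 14**2) = 2880 - (83 + 14 + 196) = 2880 - 1*293 = 2880 - 293 = 2587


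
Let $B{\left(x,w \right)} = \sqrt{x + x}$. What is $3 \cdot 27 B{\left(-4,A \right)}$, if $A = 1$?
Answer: $162 i \sqrt{2} \approx 229.1 i$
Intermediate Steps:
$B{\left(x,w \right)} = \sqrt{2} \sqrt{x}$ ($B{\left(x,w \right)} = \sqrt{2 x} = \sqrt{2} \sqrt{x}$)
$3 \cdot 27 B{\left(-4,A \right)} = 3 \cdot 27 \sqrt{2} \sqrt{-4} = 81 \sqrt{2} \cdot 2 i = 81 \cdot 2 i \sqrt{2} = 162 i \sqrt{2}$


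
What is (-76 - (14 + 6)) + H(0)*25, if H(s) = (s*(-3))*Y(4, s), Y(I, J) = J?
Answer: -96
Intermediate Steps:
H(s) = -3*s² (H(s) = (s*(-3))*s = (-3*s)*s = -3*s²)
(-76 - (14 + 6)) + H(0)*25 = (-76 - (14 + 6)) - 3*0²*25 = (-76 - 1*20) - 3*0*25 = (-76 - 20) + 0*25 = -96 + 0 = -96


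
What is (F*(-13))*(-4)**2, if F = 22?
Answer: -4576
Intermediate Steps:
(F*(-13))*(-4)**2 = (22*(-13))*(-4)**2 = -286*16 = -4576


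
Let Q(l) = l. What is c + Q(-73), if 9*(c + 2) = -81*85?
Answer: -840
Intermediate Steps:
c = -767 (c = -2 + (-81*85)/9 = -2 + (⅑)*(-6885) = -2 - 765 = -767)
c + Q(-73) = -767 - 73 = -840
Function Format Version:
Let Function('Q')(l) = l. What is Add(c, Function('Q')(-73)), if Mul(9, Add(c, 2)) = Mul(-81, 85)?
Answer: -840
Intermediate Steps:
c = -767 (c = Add(-2, Mul(Rational(1, 9), Mul(-81, 85))) = Add(-2, Mul(Rational(1, 9), -6885)) = Add(-2, -765) = -767)
Add(c, Function('Q')(-73)) = Add(-767, -73) = -840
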